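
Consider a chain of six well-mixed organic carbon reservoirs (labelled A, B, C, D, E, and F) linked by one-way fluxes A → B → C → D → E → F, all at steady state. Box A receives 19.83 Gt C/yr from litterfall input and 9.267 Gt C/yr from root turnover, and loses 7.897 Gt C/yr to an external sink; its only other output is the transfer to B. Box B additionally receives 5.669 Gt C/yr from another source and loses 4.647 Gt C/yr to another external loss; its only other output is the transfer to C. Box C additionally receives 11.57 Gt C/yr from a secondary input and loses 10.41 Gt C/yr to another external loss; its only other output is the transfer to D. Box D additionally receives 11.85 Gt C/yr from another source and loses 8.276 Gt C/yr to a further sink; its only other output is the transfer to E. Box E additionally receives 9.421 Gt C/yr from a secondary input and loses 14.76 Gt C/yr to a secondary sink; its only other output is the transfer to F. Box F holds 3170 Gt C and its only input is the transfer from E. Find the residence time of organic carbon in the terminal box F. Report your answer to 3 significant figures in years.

Box A: F(A→B) = (19.83 + 9.267) − 7.897 = 21.200 Gt C/yr.
Box B: F(B→C) = (21.200 + 5.669) − 4.647 = 22.222 Gt C/yr.
Box C: F(C→D) = (22.222 + 11.57) − 10.41 = 23.382 Gt C/yr.
Box D: F(D→E) = (23.382 + 11.85) − 8.276 = 26.956 Gt C/yr.
Box E: F(E→F) = (26.956 + 9.421) − 14.76 = 21.617 Gt C/yr.
Box F throughput = its input = 21.617 Gt C/yr; τ = 3170 / 21.617 = 146.6 yr.

147 yr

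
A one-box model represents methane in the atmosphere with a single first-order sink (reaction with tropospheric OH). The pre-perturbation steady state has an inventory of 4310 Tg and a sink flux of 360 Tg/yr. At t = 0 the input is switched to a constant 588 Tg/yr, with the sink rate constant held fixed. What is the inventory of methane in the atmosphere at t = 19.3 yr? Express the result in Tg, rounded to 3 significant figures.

6500 Tg

Residence time τ = M₀/F₀ = 11.97 yr. The eventual steady state is M_∞ = M₀·(F₁/F₀) = 4310 × 588/360 = 7039.7 Tg.
The anomaly ΔM(t) = M(t) − M_∞ decays as ΔM₀·e^(−t/τ) with ΔM₀ = 4310 − 7039.7 = −2730 Tg.
At t = 19.3 yr, e^(−t/τ) = e^(−1.612) = 0.1995, so ΔM = −544.5 Tg and M = 7039.7 − 544.5 = 6495.2 Tg.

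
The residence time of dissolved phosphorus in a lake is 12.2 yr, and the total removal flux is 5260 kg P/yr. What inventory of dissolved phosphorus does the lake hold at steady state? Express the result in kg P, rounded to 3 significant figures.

64200 kg P

τ = M/F ⇒ M = τ × F = 12.2 × 5260 = 64170 kg P.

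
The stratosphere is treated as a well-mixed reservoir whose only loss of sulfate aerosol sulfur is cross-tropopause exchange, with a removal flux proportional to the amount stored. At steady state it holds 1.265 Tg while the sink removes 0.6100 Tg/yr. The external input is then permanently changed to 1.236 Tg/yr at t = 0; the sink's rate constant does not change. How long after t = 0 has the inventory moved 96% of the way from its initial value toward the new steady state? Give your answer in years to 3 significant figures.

6.68 yr

τ = M₀/F₀ = 1.265/0.6100 = 2.074 yr.
The remaining gap fraction is e^(−t/τ); 96% covered ⇒ e^(−t/τ) = 0.0400.
t = −τ ln(0.0400) = 2.074 × 3.219 = 6.675 yr.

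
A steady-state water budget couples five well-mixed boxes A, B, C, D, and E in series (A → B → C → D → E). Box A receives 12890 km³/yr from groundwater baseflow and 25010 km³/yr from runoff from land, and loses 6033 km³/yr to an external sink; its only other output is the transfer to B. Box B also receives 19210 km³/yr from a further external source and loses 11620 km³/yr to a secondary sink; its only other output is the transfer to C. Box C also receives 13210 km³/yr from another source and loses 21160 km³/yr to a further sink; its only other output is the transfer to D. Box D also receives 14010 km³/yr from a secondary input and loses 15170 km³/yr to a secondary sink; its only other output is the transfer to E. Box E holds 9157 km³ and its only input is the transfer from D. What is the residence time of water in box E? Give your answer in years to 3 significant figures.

Box A: F(A→B) = (12890 + 25010) − 6033 = 31867 km³/yr.
Box B: F(B→C) = (31867 + 19210) − 11620 = 39457 km³/yr.
Box C: F(C→D) = (39457 + 13210) − 21160 = 31507 km³/yr.
Box D: F(D→E) = (31507 + 14010) − 15170 = 30347 km³/yr.
Box E throughput = its input = 30347 km³/yr; τ = 9157 / 30347 = 0.3017 yr.

0.302 yr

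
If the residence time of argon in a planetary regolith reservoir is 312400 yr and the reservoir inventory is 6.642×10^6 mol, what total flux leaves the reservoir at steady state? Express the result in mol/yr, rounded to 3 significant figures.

F = M / τ = 6.642×10^6 / 312400 = 21.26 mol/yr.

21.3 mol/yr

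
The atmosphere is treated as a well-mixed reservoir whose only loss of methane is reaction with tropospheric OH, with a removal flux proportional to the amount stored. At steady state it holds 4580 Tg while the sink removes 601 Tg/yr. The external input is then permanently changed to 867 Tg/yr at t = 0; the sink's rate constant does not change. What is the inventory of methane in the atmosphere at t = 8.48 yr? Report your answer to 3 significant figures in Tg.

5940 Tg

Residence time τ = M₀/F₀ = 7.621 yr. The eventual steady state is M_∞ = M₀·(F₁/F₀) = 4580 × 867/601 = 6607.1 Tg.
The anomaly ΔM(t) = M(t) − M_∞ decays as ΔM₀·e^(−t/τ) with ΔM₀ = 4580 − 6607.1 = −2027 Tg.
At t = 8.48 yr, e^(−t/τ) = e^(−1.113) = 0.3286, so ΔM = −666.2 Tg and M = 6607.1 − 666.2 = 5940.9 Tg.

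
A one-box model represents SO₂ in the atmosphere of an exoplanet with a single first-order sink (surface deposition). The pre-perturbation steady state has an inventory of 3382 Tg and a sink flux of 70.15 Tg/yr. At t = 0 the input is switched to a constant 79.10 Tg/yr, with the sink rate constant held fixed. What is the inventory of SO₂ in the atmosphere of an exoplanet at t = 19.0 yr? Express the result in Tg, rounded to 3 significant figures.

The sink rate constant is k = F₀/M₀ = 70.15/3382 = 0.02074 yr⁻¹.
Solving dM/dt = F₁ − kM with M(0) = M₀ gives M(t) = F₁/k + (M₀ − F₁/k)·e^(−kt).
F₁/k = 79.10/0.02074 = 3813.5 Tg; kt = 0.02074 × 19.0 = 0.3941, e^(−kt) = 0.6743.
M(19.0) = 3813.5 + (3382 − 3813.5) × 0.6743 = 3813.5 − 290.9 = 3522.5 Tg.

3520 Tg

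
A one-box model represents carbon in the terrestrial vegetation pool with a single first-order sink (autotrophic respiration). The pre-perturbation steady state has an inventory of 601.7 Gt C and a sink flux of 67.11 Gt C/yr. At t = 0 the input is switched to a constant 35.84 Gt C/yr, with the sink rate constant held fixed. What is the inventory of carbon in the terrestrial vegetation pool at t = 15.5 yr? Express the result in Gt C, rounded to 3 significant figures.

τ = M₀/F₀ = 601.7/67.11 = 8.966 yr; rate constant k = 1/τ.
New steady state M_∞ = F₁/k = F₁·τ = 35.84 × 8.966 = 321.34 Gt C.
M(t) = M_∞ + (M₀ − M_∞)·e^(−t/τ); t/τ = 15.5/8.966 = 1.729, so e^(−t/τ) = 0.1775.
M(t) = 321.34 + 280.4 × 0.1775 = 371.10 Gt C.

371 Gt C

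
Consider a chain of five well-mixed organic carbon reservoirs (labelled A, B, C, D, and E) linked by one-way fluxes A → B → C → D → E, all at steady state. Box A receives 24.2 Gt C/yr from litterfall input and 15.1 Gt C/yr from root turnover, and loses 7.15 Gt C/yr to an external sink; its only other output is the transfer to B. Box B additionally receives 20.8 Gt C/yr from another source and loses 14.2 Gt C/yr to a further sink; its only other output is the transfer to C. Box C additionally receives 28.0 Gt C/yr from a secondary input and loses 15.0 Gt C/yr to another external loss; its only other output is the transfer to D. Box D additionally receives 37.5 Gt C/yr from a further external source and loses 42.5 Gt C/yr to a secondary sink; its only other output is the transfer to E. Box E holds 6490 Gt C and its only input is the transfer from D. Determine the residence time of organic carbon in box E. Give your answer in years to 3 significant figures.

Box A: F(A→B) = (24.2 + 15.1) − 7.15 = 32.150 Gt C/yr.
Box B: F(B→C) = (32.150 + 20.8) − 14.2 = 38.750 Gt C/yr.
Box C: F(C→D) = (38.750 + 28.0) − 15.0 = 51.750 Gt C/yr.
Box D: F(D→E) = (51.750 + 37.5) − 42.5 = 46.750 Gt C/yr.
Box E throughput = its input = 46.750 Gt C/yr; τ = 6490 / 46.750 = 138.8 yr.

139 yr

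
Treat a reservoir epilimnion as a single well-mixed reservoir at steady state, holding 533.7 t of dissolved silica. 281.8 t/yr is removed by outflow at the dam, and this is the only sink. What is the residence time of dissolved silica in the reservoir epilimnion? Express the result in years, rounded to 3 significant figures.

1.89 yr

τ = M / F = 533.7 / 281.8 = 1.894 yr.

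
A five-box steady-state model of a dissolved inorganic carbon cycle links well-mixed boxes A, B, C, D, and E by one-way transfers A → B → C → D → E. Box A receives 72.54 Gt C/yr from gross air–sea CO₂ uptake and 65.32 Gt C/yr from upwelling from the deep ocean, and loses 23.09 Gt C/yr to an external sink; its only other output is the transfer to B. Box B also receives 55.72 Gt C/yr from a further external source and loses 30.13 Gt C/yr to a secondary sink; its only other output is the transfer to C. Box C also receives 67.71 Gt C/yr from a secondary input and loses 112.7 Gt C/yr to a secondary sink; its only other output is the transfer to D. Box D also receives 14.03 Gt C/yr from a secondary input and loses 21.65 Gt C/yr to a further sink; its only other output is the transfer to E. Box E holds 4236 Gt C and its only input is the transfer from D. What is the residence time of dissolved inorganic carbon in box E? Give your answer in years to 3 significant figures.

48.3 yr

Box A: F(A→B) = (72.54 + 65.32) − 23.09 = 114.77 Gt C/yr.
Box B: F(B→C) = (114.77 + 55.72) − 30.13 = 140.36 Gt C/yr.
Box C: F(C→D) = (140.36 + 67.71) − 112.7 = 95.370 Gt C/yr.
Box D: F(D→E) = (95.370 + 14.03) − 21.65 = 87.750 Gt C/yr.
Box E throughput = its input = 87.750 Gt C/yr; τ = 4236 / 87.750 = 48.27 yr.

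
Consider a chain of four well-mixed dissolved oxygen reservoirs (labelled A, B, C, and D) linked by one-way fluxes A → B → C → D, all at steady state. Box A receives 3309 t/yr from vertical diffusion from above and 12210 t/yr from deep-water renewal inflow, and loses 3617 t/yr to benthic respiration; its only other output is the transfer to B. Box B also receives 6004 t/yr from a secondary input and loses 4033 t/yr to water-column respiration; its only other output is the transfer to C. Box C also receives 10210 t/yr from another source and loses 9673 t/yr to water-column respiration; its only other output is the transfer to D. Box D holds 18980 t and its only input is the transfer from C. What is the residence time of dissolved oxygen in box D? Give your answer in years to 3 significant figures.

Box A: F(A→B) = (3309 + 12210) − 3617 = 11902 t/yr.
Box B: F(B→C) = (11902 + 6004) − 4033 = 13873 t/yr.
Box C: F(C→D) = (13873 + 10210) − 9673 = 14410 t/yr.
Box D throughput = its input = 14410 t/yr; τ = 18980 / 14410 = 1.317 yr.

1.32 yr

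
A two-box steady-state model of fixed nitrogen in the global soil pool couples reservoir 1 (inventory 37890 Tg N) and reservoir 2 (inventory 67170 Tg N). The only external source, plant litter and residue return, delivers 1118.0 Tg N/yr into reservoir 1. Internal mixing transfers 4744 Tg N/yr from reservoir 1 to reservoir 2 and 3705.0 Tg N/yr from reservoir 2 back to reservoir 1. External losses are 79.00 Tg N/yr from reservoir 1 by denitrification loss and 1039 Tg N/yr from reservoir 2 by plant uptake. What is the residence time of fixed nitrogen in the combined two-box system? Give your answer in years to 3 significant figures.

94.0 yr

Treat the two boxes together as one reservoir: the mixing fluxes between them are internal recycling, so τ = ΣM / Σ(external losses).
M_total = 37890 + 67170 = 105060 Tg N.
ΣF_external_out = 79.00 + 1039 = 1118.0 Tg N/yr.
τ = M_total / ΣF_ext = 105060 / 1118.0 = 93.97 yr.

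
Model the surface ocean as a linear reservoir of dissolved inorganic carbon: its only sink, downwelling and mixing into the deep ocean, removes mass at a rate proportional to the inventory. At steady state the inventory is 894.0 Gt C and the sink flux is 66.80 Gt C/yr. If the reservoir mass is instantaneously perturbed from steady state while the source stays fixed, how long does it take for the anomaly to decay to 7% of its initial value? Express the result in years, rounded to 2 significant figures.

36 yr

For a linear reservoir the anomaly decays as exp(−t/τ) with τ = M/F = 894.0/66.80 = 13.38 yr.
exp(−t/τ) = 0.07 ⇒ t = −τ ln(0.07) = 13.38 × 2.659 = 35.59 yr.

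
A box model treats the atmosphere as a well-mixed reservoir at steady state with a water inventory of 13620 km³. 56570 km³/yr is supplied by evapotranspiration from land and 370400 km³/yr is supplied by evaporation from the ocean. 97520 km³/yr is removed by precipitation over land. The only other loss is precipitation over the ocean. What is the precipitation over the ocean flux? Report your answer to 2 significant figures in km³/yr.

330000 km³/yr

At steady state ΣF_in = ΣF_out.
ΣF_in = 56570 + 370400 = 426970 km³/yr.
Precipitation over the ocean flux = ΣF_in − (97520) = 426970 − 97520 = 329400 km³/yr.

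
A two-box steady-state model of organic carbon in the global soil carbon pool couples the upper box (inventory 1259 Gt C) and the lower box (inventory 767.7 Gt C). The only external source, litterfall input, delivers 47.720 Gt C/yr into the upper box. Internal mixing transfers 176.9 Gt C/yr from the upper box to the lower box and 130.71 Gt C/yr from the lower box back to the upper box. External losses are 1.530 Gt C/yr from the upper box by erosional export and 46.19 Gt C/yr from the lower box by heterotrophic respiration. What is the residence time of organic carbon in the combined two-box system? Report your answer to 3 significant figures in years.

42.5 yr

Treat the two boxes together as one reservoir: the mixing fluxes between them are internal recycling, so τ = ΣM / Σ(external losses).
M_total = 1259 + 767.7 = 2026.7 Gt C.
ΣF_external_out = 1.530 + 46.19 = 47.720 Gt C/yr.
τ = M_total / ΣF_ext = 2026.7 / 47.720 = 42.47 yr.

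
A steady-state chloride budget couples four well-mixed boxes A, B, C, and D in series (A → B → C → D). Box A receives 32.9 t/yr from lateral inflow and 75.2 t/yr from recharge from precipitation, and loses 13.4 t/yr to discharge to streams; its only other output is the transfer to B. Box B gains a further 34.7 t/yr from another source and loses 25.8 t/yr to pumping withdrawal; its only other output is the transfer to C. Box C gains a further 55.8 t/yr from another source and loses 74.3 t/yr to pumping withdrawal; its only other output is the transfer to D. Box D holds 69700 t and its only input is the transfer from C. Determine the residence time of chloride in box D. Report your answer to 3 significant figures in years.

819 yr

Box A: F(A→B) = (32.9 + 75.2) − 13.4 = 94.700 t/yr.
Box B: F(B→C) = (94.700 + 34.7) − 25.8 = 103.60 t/yr.
Box C: F(C→D) = (103.60 + 55.8) − 74.3 = 85.100 t/yr.
Box D throughput = its input = 85.100 t/yr; τ = 69700 / 85.100 = 819.0 yr.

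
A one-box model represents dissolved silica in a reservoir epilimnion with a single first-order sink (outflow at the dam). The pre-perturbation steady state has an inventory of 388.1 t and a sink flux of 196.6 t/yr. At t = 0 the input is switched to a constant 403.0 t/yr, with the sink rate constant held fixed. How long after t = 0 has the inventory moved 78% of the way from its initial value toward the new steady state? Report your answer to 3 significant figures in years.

2.99 yr

τ = M₀/F₀ = 388.1/196.6 = 1.974 yr.
The remaining gap fraction is e^(−t/τ); 78% covered ⇒ e^(−t/τ) = 0.220.
t = −τ ln(0.220) = 1.974 × 1.514 = 2.989 yr.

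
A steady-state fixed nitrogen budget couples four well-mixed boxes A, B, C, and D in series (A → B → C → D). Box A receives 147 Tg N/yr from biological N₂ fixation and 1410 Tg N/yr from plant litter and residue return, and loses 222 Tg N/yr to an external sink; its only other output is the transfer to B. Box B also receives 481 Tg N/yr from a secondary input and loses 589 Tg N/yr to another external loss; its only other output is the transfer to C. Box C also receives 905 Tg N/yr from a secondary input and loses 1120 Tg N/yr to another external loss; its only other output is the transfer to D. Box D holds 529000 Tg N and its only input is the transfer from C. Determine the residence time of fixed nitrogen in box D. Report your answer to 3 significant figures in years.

Box A: F(A→B) = (147 + 1410) − 222 = 1335.0 Tg N/yr.
Box B: F(B→C) = (1335.0 + 481) − 589 = 1227.0 Tg N/yr.
Box C: F(C→D) = (1227.0 + 905) − 1120 = 1012.0 Tg N/yr.
Box D throughput = its input = 1012.0 Tg N/yr; τ = 529000 / 1012.0 = 522.7 yr.

523 yr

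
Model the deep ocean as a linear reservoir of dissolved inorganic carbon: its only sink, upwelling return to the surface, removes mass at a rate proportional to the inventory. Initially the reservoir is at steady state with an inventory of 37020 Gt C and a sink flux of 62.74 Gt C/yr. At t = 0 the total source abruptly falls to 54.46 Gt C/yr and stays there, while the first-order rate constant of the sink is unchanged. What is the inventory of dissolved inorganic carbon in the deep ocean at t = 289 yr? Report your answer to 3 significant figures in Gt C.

35100 Gt C

τ = M₀/F₀ = 37020/62.74 = 590.1 yr; rate constant k = 1/τ.
New steady state M_∞ = F₁/k = F₁·τ = 54.46 × 590.1 = 32134 Gt C.
M(t) = M_∞ + (M₀ − M_∞)·e^(−t/τ); t/τ = 289/590.1 = 0.4898, so e^(−t/τ) = 0.6128.
M(t) = 32134 + 4886 × 0.6128 = 35128 Gt C.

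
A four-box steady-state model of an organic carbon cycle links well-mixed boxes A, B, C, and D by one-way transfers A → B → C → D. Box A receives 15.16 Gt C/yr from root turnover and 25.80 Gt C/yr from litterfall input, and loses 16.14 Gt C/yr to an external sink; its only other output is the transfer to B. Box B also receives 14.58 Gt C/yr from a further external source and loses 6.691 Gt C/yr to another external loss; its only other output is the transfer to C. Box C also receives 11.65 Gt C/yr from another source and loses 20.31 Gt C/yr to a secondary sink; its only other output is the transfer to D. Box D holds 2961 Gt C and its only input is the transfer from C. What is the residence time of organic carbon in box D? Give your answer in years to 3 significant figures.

123 yr

Box A: F(A→B) = (15.16 + 25.80) − 16.14 = 24.820 Gt C/yr.
Box B: F(B→C) = (24.820 + 14.58) − 6.691 = 32.709 Gt C/yr.
Box C: F(C→D) = (32.709 + 11.65) − 20.31 = 24.049 Gt C/yr.
Box D throughput = its input = 24.049 Gt C/yr; τ = 2961 / 24.049 = 123.1 yr.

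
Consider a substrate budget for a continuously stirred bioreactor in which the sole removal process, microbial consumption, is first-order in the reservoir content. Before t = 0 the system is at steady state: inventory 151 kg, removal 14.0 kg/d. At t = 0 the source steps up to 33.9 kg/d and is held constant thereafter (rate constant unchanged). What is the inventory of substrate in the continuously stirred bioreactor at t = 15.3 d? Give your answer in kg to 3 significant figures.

314 kg

Residence time τ = M₀/F₀ = 10.79 d. The eventual steady state is M_∞ = M₀·(F₁/F₀) = 151 × 33.9/14.0 = 365.64 kg.
The anomaly ΔM(t) = M(t) − M_∞ decays as ΔM₀·e^(−t/τ) with ΔM₀ = 151 − 365.64 = −214.6 kg.
At t = 15.3 d, e^(−t/τ) = e^(−1.419) = 0.2421, so ΔM = −51.96 kg and M = 365.64 − 51.96 = 313.68 kg.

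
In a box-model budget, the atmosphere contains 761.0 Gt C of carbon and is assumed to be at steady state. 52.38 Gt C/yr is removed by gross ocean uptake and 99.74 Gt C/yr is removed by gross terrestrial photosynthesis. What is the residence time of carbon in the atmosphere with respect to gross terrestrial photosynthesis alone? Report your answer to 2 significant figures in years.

Residence time with respect to a single sink: τ = M / F_sink.
τ = 761.0 / 99.74 = 7.630 yr.

7.6 yr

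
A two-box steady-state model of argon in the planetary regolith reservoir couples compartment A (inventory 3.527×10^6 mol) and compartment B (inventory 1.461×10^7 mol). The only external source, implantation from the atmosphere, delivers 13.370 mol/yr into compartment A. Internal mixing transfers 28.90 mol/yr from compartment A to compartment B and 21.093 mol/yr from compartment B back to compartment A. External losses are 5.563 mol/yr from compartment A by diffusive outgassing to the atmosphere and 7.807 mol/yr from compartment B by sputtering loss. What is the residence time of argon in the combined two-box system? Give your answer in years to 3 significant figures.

1.36×10^6 yr

For the system as a whole, the A↔B exchange is internal and contributes nothing to the throughput; only the external sinks remove mass.
M_total = 3.527×10^6 + 1.461×10^7 = 1.8137×10^7 mol.
ΣF_external_out = 5.563 + 7.807 = 13.370 mol/yr.
τ = M_total / ΣF_ext = 1.8137×10^7 / 13.370 = 1.357×10^6 yr.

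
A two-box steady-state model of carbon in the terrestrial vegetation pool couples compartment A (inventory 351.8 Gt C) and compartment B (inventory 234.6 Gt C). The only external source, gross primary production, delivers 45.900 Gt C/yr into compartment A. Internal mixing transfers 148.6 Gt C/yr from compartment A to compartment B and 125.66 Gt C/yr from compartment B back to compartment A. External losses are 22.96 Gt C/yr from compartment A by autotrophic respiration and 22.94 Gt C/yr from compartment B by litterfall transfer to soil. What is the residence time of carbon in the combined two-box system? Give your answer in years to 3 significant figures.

Residence time in the combined system uses the total inventory and the total *external* removal — internal exchanges between the two boxes cancel.
M_total = 351.8 + 234.6 = 586.40 Gt C.
ΣF_external_out = 22.96 + 22.94 = 45.900 Gt C/yr.
τ = M_total / ΣF_ext = 586.40 / 45.900 = 12.78 yr.

12.8 yr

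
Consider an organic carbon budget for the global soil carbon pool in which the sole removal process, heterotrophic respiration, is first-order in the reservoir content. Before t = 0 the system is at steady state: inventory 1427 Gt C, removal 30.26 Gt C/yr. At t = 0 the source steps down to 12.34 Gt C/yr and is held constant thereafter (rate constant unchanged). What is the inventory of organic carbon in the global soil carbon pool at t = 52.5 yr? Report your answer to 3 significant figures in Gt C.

The sink rate constant is k = F₀/M₀ = 30.26/1427 = 0.02121 yr⁻¹.
Solving dM/dt = F₁ − kM with M(0) = M₀ gives M(t) = F₁/k + (M₀ − F₁/k)·e^(−kt).
F₁/k = 12.34/0.02121 = 581.93 Gt C; kt = 0.02121 × 52.5 = 1.113, e^(−kt) = 0.3285.
M(52.5) = 581.93 + (1427 − 581.93) × 0.3285 = 581.93 + 277.6 = 859.52 Gt C.

860 Gt C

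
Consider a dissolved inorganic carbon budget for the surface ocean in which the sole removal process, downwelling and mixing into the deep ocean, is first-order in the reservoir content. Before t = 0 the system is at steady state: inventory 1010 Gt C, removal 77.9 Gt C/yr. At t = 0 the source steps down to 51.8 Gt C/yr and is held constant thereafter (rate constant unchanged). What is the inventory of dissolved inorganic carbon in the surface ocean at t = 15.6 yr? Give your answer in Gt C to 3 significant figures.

773 Gt C

The sink rate constant is k = F₀/M₀ = 77.9/1010 = 0.07713 yr⁻¹.
Solving dM/dt = F₁ − kM with M(0) = M₀ gives M(t) = F₁/k + (M₀ − F₁/k)·e^(−kt).
F₁/k = 51.8/0.07713 = 671.60 Gt C; kt = 0.07713 × 15.6 = 1.203, e^(−kt) = 0.3002.
M(15.6) = 671.60 + (1010 − 671.60) × 0.3002 = 671.60 + 101.6 = 773.20 Gt C.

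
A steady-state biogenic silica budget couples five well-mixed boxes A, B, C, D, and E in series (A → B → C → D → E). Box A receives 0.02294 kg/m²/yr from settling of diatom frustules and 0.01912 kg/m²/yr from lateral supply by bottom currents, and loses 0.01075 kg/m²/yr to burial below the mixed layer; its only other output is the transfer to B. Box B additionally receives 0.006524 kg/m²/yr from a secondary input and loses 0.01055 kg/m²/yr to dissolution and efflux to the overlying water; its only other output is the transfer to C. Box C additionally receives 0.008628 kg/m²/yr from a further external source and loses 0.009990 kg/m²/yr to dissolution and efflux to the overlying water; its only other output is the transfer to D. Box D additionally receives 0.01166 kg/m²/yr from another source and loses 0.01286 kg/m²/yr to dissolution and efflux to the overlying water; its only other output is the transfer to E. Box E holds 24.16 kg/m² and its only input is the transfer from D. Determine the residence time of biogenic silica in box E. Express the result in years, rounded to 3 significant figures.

Box A: F(A→B) = (0.02294 + 0.01912) − 0.01075 = 0.031310 kg/m²/yr.
Box B: F(B→C) = (0.031310 + 0.006524) − 0.01055 = 0.027284 kg/m²/yr.
Box C: F(C→D) = (0.027284 + 0.008628) − 0.009990 = 0.025922 kg/m²/yr.
Box D: F(D→E) = (0.025922 + 0.01166) − 0.01286 = 0.024722 kg/m²/yr.
Box E throughput = its input = 0.024722 kg/m²/yr; τ = 24.16 / 0.024722 = 977.3 yr.

977 yr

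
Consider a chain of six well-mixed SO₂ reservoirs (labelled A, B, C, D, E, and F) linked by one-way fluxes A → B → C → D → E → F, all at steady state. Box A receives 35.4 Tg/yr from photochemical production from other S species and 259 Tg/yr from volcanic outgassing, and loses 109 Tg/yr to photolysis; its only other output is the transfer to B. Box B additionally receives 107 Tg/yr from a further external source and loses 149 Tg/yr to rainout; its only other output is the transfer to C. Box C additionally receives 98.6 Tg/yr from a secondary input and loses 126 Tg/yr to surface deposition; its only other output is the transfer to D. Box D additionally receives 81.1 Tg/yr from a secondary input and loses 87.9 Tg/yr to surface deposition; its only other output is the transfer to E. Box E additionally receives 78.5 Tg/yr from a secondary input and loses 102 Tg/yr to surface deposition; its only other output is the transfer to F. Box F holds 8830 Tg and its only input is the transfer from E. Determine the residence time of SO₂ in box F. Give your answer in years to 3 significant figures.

103 yr

Box A: F(A→B) = (35.4 + 259) − 109 = 185.40 Tg/yr.
Box B: F(B→C) = (185.40 + 107) − 149 = 143.40 Tg/yr.
Box C: F(C→D) = (143.40 + 98.6) − 126 = 116.00 Tg/yr.
Box D: F(D→E) = (116.00 + 81.1) − 87.9 = 109.20 Tg/yr.
Box E: F(E→F) = (109.20 + 78.5) − 102 = 85.700 Tg/yr.
Box F throughput = its input = 85.700 Tg/yr; τ = 8830 / 85.700 = 103.0 yr.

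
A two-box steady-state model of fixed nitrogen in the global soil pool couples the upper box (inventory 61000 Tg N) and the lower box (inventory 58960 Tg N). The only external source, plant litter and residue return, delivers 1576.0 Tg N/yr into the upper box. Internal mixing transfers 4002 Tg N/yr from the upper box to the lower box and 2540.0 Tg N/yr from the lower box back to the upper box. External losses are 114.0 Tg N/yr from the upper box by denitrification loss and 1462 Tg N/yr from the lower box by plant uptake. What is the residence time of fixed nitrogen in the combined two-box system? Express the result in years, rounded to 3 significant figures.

Treat the two boxes together as one reservoir: the mixing fluxes between them are internal recycling, so τ = ΣM / Σ(external losses).
M_total = 61000 + 58960 = 119960 Tg N.
ΣF_external_out = 114.0 + 1462 = 1576.0 Tg N/yr.
τ = M_total / ΣF_ext = 119960 / 1576.0 = 76.12 yr.

76.1 yr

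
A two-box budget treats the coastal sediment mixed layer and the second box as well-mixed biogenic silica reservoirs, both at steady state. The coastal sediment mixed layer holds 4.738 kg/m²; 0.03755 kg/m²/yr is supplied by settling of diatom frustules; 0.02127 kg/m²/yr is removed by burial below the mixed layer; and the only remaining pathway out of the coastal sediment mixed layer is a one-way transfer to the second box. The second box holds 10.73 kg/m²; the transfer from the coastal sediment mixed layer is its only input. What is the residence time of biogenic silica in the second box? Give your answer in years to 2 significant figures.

660 yr

Balance the coastal sediment mixed layer: ΣF_in = 0.037550 kg/m²/yr.
Transfer to the second box = ΣF_in − (0.02127) = 0.016280 kg/m²/yr.
At steady state the output of the second box equals its input, 0.016280 kg/m²/yr.
τ = M / F = 10.73 / 0.016280 = 659.1 yr.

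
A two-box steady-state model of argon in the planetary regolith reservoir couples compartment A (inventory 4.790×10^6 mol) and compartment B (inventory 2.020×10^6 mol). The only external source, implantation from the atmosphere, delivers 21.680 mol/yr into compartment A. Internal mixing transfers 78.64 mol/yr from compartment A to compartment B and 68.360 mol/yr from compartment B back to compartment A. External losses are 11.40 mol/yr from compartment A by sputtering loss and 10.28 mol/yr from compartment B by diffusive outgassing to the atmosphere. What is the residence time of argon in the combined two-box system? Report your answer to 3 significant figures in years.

314000 yr

Treat the two boxes together as one reservoir: the mixing fluxes between them are internal recycling, so τ = ΣM / Σ(external losses).
M_total = 4.790×10^6 + 2.020×10^6 = 6.8100×10^6 mol.
ΣF_external_out = 11.40 + 10.28 = 21.680 mol/yr.
τ = M_total / ΣF_ext = 6.8100×10^6 / 21.680 = 314100 yr.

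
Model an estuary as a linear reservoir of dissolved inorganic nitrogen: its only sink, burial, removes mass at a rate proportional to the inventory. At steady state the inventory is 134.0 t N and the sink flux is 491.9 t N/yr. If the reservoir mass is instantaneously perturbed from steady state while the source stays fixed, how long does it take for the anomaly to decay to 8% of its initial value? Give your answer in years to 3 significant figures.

0.688 yr

For a linear reservoir the anomaly decays as exp(−t/τ) with τ = M/F = 134.0/491.9 = 0.2724 yr.
exp(−t/τ) = 0.08 ⇒ t = −τ ln(0.08) = 0.2724 × 2.526 = 0.6880 yr.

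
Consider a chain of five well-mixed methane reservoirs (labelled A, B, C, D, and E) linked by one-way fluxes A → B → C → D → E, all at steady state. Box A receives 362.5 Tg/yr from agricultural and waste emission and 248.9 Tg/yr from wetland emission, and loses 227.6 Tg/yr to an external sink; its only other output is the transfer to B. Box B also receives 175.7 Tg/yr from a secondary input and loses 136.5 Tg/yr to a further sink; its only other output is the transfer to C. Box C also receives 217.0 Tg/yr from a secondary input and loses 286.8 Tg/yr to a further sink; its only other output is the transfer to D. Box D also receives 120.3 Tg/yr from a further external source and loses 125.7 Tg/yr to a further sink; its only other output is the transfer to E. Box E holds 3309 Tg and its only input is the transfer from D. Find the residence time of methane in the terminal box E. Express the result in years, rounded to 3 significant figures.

Box A: F(A→B) = (362.5 + 248.9) − 227.6 = 383.80 Tg/yr.
Box B: F(B→C) = (383.80 + 175.7) − 136.5 = 423.00 Tg/yr.
Box C: F(C→D) = (423.00 + 217.0) − 286.8 = 353.20 Tg/yr.
Box D: F(D→E) = (353.20 + 120.3) − 125.7 = 347.80 Tg/yr.
Box E throughput = its input = 347.80 Tg/yr; τ = 3309 / 347.80 = 9.514 yr.

9.51 yr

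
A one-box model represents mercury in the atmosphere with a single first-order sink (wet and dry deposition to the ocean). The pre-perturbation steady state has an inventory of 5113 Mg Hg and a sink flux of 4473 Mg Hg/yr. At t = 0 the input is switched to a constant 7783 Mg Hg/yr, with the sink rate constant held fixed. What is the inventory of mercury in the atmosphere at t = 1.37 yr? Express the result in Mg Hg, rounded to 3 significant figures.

τ = M₀/F₀ = 5113/4473 = 1.143 yr; rate constant k = 1/τ.
New steady state M_∞ = F₁/k = F₁·τ = 7783 × 1.143 = 8896.6 Mg Hg.
M(t) = M_∞ + (M₀ − M_∞)·e^(−t/τ); t/τ = 1.37/1.143 = 1.199, so e^(−t/τ) = 0.3016.
M(t) = 8896.6 − 3784 × 0.3016 = 7755.3 Mg Hg.

7760 Mg Hg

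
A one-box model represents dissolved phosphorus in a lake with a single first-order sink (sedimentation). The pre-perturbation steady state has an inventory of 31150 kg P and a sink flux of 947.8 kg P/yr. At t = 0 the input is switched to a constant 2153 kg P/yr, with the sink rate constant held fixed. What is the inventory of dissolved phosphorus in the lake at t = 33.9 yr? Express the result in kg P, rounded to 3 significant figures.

56600 kg P

The sink rate constant is k = F₀/M₀ = 947.8/31150 = 0.03043 yr⁻¹.
Solving dM/dt = F₁ − kM with M(0) = M₀ gives M(t) = F₁/k + (M₀ − F₁/k)·e^(−kt).
F₁/k = 2153/0.03043 = 70760 kg P; kt = 0.03043 × 33.9 = 1.031, e^(−kt) = 0.3565.
M(33.9) = 70760 + (31150 − 70760) × 0.3565 = 70760 − 14120 = 56640 kg P.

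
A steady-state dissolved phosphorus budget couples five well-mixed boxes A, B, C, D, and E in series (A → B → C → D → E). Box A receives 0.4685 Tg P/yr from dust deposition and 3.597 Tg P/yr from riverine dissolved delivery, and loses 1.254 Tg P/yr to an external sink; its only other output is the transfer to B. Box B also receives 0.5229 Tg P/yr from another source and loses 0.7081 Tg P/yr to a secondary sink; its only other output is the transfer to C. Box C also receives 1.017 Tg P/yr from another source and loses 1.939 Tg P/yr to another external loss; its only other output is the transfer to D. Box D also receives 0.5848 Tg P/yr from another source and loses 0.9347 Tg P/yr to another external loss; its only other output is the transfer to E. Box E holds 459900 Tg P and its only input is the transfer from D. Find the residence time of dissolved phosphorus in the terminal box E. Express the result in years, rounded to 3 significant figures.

Box A: F(A→B) = (0.4685 + 3.597) − 1.254 = 2.8115 Tg P/yr.
Box B: F(B→C) = (2.8115 + 0.5229) − 0.7081 = 2.6263 Tg P/yr.
Box C: F(C→D) = (2.6263 + 1.017) − 1.939 = 1.7043 Tg P/yr.
Box D: F(D→E) = (1.7043 + 0.5848) − 0.9347 = 1.3544 Tg P/yr.
Box E throughput = its input = 1.3544 Tg P/yr; τ = 459900 / 1.3544 = 339600 yr.

340000 yr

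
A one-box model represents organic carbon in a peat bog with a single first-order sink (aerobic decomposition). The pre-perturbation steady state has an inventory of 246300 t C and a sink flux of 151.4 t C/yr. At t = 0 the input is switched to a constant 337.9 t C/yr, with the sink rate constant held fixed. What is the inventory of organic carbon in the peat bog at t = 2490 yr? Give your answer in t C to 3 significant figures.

484000 t C

Residence time τ = M₀/F₀ = 1627 yr. The eventual steady state is M_∞ = M₀·(F₁/F₀) = 246300 × 337.9/151.4 = 549700 t C.
The anomaly ΔM(t) = M(t) − M_∞ decays as ΔM₀·e^(−t/τ) with ΔM₀ = 246300 − 549700 = −303400 t C.
At t = 2490 yr, e^(−t/τ) = e^(−1.531) = 0.2164, so ΔM = −65660 t C and M = 549700 − 65660 = 484040 t C.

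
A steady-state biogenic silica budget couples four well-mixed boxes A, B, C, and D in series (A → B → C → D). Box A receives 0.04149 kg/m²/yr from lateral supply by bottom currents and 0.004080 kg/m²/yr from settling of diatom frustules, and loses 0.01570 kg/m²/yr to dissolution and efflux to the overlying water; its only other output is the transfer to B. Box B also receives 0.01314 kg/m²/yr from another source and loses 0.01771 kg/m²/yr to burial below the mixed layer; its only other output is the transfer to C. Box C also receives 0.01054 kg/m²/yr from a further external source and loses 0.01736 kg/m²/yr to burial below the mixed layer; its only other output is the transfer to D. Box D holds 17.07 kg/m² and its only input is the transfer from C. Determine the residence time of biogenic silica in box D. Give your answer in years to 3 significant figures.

924 yr

Box A: F(A→B) = (0.04149 + 0.004080) − 0.01570 = 0.029870 kg/m²/yr.
Box B: F(B→C) = (0.029870 + 0.01314) − 0.01771 = 0.025300 kg/m²/yr.
Box C: F(C→D) = (0.025300 + 0.01054) − 0.01736 = 0.018480 kg/m²/yr.
Box D throughput = its input = 0.018480 kg/m²/yr; τ = 17.07 / 0.018480 = 923.7 yr.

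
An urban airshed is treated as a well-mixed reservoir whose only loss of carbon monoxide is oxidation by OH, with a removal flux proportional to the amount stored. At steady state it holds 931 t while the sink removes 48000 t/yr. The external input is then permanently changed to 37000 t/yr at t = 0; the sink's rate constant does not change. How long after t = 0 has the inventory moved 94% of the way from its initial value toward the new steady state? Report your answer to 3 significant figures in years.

0.0546 yr

τ = M₀/F₀ = 931/48000 = 0.01940 yr.
The remaining gap fraction is e^(−t/τ); 94% covered ⇒ e^(−t/τ) = 0.0600.
t = −τ ln(0.0600) = 0.01940 × 2.813 = 0.05457 yr.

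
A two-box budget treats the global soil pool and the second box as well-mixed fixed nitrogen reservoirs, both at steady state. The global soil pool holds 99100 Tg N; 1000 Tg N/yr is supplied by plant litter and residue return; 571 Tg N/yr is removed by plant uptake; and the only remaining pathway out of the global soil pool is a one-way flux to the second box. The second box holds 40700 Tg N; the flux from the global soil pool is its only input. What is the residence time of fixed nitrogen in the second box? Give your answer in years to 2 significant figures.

95 yr

Balance the global soil pool: ΣF_in = 1000.0 Tg N/yr.
Flux to the second box = ΣF_in − (571) = 429.00 Tg N/yr.
At steady state the output of the second box equals its input, 429.00 Tg N/yr.
τ = M / F = 40700 / 429.00 = 94.87 yr.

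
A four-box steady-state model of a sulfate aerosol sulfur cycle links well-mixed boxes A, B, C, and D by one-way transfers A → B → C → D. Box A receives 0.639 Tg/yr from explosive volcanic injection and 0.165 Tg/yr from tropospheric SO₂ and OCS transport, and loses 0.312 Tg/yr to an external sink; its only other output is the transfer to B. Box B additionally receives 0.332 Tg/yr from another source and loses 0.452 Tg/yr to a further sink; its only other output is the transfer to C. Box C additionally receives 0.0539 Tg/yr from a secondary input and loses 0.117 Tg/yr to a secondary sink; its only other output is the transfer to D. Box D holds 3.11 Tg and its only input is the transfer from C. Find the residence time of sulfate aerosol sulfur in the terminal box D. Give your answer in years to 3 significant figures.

Box A: F(A→B) = (0.639 + 0.165) − 0.312 = 0.49200 Tg/yr.
Box B: F(B→C) = (0.49200 + 0.332) − 0.452 = 0.37200 Tg/yr.
Box C: F(C→D) = (0.37200 + 0.0539) − 0.117 = 0.30890 Tg/yr.
Box D throughput = its input = 0.30890 Tg/yr; τ = 3.11 / 0.30890 = 10.07 yr.

10.1 yr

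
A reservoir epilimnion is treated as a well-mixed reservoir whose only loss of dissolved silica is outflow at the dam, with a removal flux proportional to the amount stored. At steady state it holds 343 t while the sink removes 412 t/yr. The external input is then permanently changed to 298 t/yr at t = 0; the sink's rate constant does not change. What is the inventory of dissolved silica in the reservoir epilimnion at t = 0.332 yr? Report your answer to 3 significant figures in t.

312 t

The sink rate constant is k = F₀/M₀ = 412/343 = 1.201 yr⁻¹.
Solving dM/dt = F₁ − kM with M(0) = M₀ gives M(t) = F₁/k + (M₀ − F₁/k)·e^(−kt).
F₁/k = 298/1.201 = 248.09 t; kt = 1.201 × 0.332 = 0.3988, e^(−kt) = 0.6711.
M(0.332) = 248.09 + (343 − 248.09) × 0.6711 = 248.09 + 63.70 = 311.79 t.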